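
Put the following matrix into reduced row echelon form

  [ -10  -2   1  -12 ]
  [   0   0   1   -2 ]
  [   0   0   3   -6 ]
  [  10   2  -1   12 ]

[[1, 1/5, 0, 1], [0, 0, 1, -2], [0, 0, 0, 0], [0, 0, 0, 0]]

Multiply r1 by -1/10.
  [  1  1/5  -1/10  6/5 ]
  [  0    0      1   -2 ]
  [  0    0      3   -6 ]
  [ 10    2     -1   12 ]
Subtract 10 times r1 from r4.
  [ 1  1/5  -1/10  6/5 ]
  [ 0    0      1   -2 ]
  [ 0    0      3   -6 ]
  [ 0    0      0    0 ]
Subtract 3 times r2 from r3.
  [ 1  1/5  -1/10  6/5 ]
  [ 0    0      1   -2 ]
  [ 0    0      0    0 ]
  [ 0    0      0    0 ]
Add 1/10 times r2 to r1.
  [ 1  1/5  0   1 ]
  [ 0    0  1  -2 ]
  [ 0    0  0   0 ]
  [ 0    0  0   0 ]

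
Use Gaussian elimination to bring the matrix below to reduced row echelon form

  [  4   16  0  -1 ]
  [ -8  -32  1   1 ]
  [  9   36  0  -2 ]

R1 ← 1/4·R1
  [  1    4  0  -1/4 ]
  [ -8  -32  1     1 ]
  [  9   36  0    -2 ]
R2 ← R2 + 8·R1
  [ 1   4  0  -1/4 ]
  [ 0   0  1    -1 ]
  [ 9  36  0    -2 ]
R3 ← R3 − 9·R1
  [ 1  4  0  -1/4 ]
  [ 0  0  1    -1 ]
  [ 0  0  0   1/4 ]
R3 ← 4·R3
  [ 1  4  0  -1/4 ]
  [ 0  0  1    -1 ]
  [ 0  0  0     1 ]
R2 ← R2 + R3
  [ 1  4  0  -1/4 ]
  [ 0  0  1     0 ]
  [ 0  0  0     1 ]
R1 ← R1 + 1/4·R3
  [ 1  4  0  0 ]
  [ 0  0  1  0 ]
  [ 0  0  0  1 ]

[[1, 4, 0, 0], [0, 0, 1, 0], [0, 0, 0, 1]]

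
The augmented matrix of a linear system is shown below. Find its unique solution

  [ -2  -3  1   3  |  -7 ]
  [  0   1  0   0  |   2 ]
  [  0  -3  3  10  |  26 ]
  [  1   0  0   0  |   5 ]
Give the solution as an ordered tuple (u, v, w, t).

r1 := -1/2·r1
  [ 1  3/2  -1/2  -3/2  |  7/2 ]
  [ 0    1     0     0  |    2 ]
  [ 0   -3     3    10  |   26 ]
  [ 1    0     0     0  |    5 ]
r4 := r4 − r1
  [ 1   3/2  -1/2  -3/2  |  7/2 ]
  [ 0     1     0     0  |    2 ]
  [ 0    -3     3    10  |   26 ]
  [ 0  -3/2   1/2   3/2  |  3/2 ]
r3 := r3 + 3·r2
  [ 1   3/2  -1/2  -3/2  |  7/2 ]
  [ 0     1     0     0  |    2 ]
  [ 0     0     3    10  |   32 ]
  [ 0  -3/2   1/2   3/2  |  3/2 ]
r4 := r4 + 3/2·r2
  [ 1  3/2  -1/2  -3/2  |  7/2 ]
  [ 0    1     0     0  |    2 ]
  [ 0    0     3    10  |   32 ]
  [ 0    0   1/2   3/2  |  9/2 ]
r3 := 1/3·r3
  [ 1  3/2  -1/2  -3/2  |   7/2 ]
  [ 0    1     0     0  |     2 ]
  [ 0    0     1  10/3  |  32/3 ]
  [ 0    0   1/2   3/2  |   9/2 ]
r4 := r4 − 1/2·r3
  [ 1  3/2  -1/2  -3/2  |   7/2 ]
  [ 0    1     0     0  |     2 ]
  [ 0    0     1  10/3  |  32/3 ]
  [ 0    0     0  -1/6  |  -5/6 ]
r4 := -6·r4
  [ 1  3/2  -1/2  -3/2  |   7/2 ]
  [ 0    1     0     0  |     2 ]
  [ 0    0     1  10/3  |  32/3 ]
  [ 0    0     0     1  |     5 ]
r3 := r3 − 10/3·r4
  [ 1  3/2  -1/2  -3/2  |  7/2 ]
  [ 0    1     0     0  |    2 ]
  [ 0    0     1     0  |   -6 ]
  [ 0    0     0     1  |    5 ]
r1 := r1 + 3/2·r4
  [ 1  3/2  -1/2  0  |  11 ]
  [ 0    1     0  0  |   2 ]
  [ 0    0     1  0  |  -6 ]
  [ 0    0     0  1  |   5 ]
r1 := r1 + 1/2·r3
  [ 1  3/2  0  0  |   8 ]
  [ 0    1  0  0  |   2 ]
  [ 0    0  1  0  |  -6 ]
  [ 0    0  0  1  |   5 ]
r1 := r1 − 3/2·r2
  [ 1  0  0  0  |   5 ]
  [ 0  1  0  0  |   2 ]
  [ 0  0  1  0  |  -6 ]
  [ 0  0  0  1  |   5 ]
Reading off the last column: u = 5, v = 2, w = -6, t = 5.

(5, 2, -6, 5)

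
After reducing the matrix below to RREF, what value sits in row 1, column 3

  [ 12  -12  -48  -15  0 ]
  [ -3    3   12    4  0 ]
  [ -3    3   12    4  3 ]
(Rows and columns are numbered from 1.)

-4

Multiply R1 by 1/12.
  [  1  -1  -4  -5/4  0 ]
  [ -3   3  12     4  0 ]
  [ -3   3  12     4  3 ]
Add 3 times R1 to R2.
  [  1  -1  -4  -5/4  0 ]
  [  0   0   0   1/4  0 ]
  [ -3   3  12     4  3 ]
Add 3 times R1 to R3.
  [ 1  -1  -4  -5/4  0 ]
  [ 0   0   0   1/4  0 ]
  [ 0   0   0   1/4  3 ]
Multiply R2 by 4.
  [ 1  -1  -4  -5/4  0 ]
  [ 0   0   0     1  0 ]
  [ 0   0   0   1/4  3 ]
Subtract 1/4 times R2 from R3.
  [ 1  -1  -4  -5/4  0 ]
  [ 0   0   0     1  0 ]
  [ 0   0   0     0  3 ]
Multiply R3 by 1/3.
  [ 1  -1  -4  -5/4  0 ]
  [ 0   0   0     1  0 ]
  [ 0   0   0     0  1 ]
Add 5/4 times R2 to R1.
  [ 1  -1  -4  0  0 ]
  [ 0   0   0  1  0 ]
  [ 0   0   0  0  1 ]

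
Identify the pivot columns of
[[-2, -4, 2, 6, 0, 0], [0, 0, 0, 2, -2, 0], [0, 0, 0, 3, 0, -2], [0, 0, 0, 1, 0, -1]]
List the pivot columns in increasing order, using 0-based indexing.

Multiply R1 by -1/2.
  [ 1  2  -1  -3   0   0 ]
  [ 0  0   0   2  -2   0 ]
  [ 0  0   0   3   0  -2 ]
  [ 0  0   0   1   0  -1 ]
Multiply R2 by 1/2.
  [ 1  2  -1  -3   0   0 ]
  [ 0  0   0   1  -1   0 ]
  [ 0  0   0   3   0  -2 ]
  [ 0  0   0   1   0  -1 ]
Subtract 3 times R2 from R3.
  [ 1  2  -1  -3   0   0 ]
  [ 0  0   0   1  -1   0 ]
  [ 0  0   0   0   3  -2 ]
  [ 0  0   0   1   0  -1 ]
Subtract R2 from R4.
  [ 1  2  -1  -3   0   0 ]
  [ 0  0   0   1  -1   0 ]
  [ 0  0   0   0   3  -2 ]
  [ 0  0   0   0   1  -1 ]
Multiply R3 by 1/3.
  [ 1  2  -1  -3   0     0 ]
  [ 0  0   0   1  -1     0 ]
  [ 0  0   0   0   1  -2/3 ]
  [ 0  0   0   0   1    -1 ]
Subtract R3 from R4.
  [ 1  2  -1  -3   0     0 ]
  [ 0  0   0   1  -1     0 ]
  [ 0  0   0   0   1  -2/3 ]
  [ 0  0   0   0   0  -1/3 ]
Multiply R4 by -3.
  [ 1  2  -1  -3   0     0 ]
  [ 0  0   0   1  -1     0 ]
  [ 0  0   0   0   1  -2/3 ]
  [ 0  0   0   0   0     1 ]
Add 2/3 times R4 to R3.
  [ 1  2  -1  -3   0  0 ]
  [ 0  0   0   1  -1  0 ]
  [ 0  0   0   0   1  0 ]
  [ 0  0   0   0   0  1 ]
Add R3 to R2.
  [ 1  2  -1  -3  0  0 ]
  [ 0  0   0   1  0  0 ]
  [ 0  0   0   0  1  0 ]
  [ 0  0   0   0  0  1 ]
Add 3 times R2 to R1.
  [ 1  2  -1  0  0  0 ]
  [ 0  0   0  1  0  0 ]
  [ 0  0   0  0  1  0 ]
  [ 0  0   0  0  0  1 ]
Pivot columns are the columns containing a leading 1.

0, 3, 4, 5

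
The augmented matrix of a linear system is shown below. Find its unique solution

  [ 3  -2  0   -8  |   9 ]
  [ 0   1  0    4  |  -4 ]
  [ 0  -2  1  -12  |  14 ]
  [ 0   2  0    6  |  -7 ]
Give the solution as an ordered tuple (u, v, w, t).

Multiply ρ1 by 1/3.
  [ 1  -2/3  0  -8/3  |   3 ]
  [ 0     1  0     4  |  -4 ]
  [ 0    -2  1   -12  |  14 ]
  [ 0     2  0     6  |  -7 ]
Add 2 times ρ2 to ρ3.
  [ 1  -2/3  0  -8/3  |   3 ]
  [ 0     1  0     4  |  -4 ]
  [ 0     0  1    -4  |   6 ]
  [ 0     2  0     6  |  -7 ]
Subtract 2 times ρ2 from ρ4.
  [ 1  -2/3  0  -8/3  |   3 ]
  [ 0     1  0     4  |  -4 ]
  [ 0     0  1    -4  |   6 ]
  [ 0     0  0    -2  |   1 ]
Multiply ρ4 by -1/2.
  [ 1  -2/3  0  -8/3  |     3 ]
  [ 0     1  0     4  |    -4 ]
  [ 0     0  1    -4  |     6 ]
  [ 0     0  0     1  |  -1/2 ]
Add 4 times ρ4 to ρ3.
  [ 1  -2/3  0  -8/3  |     3 ]
  [ 0     1  0     4  |    -4 ]
  [ 0     0  1     0  |     4 ]
  [ 0     0  0     1  |  -1/2 ]
Subtract 4 times ρ4 from ρ2.
  [ 1  -2/3  0  -8/3  |     3 ]
  [ 0     1  0     0  |    -2 ]
  [ 0     0  1     0  |     4 ]
  [ 0     0  0     1  |  -1/2 ]
Add 8/3 times ρ4 to ρ1.
  [ 1  -2/3  0  0  |   5/3 ]
  [ 0     1  0  0  |    -2 ]
  [ 0     0  1  0  |     4 ]
  [ 0     0  0  1  |  -1/2 ]
Add 2/3 times ρ2 to ρ1.
  [ 1  0  0  0  |   1/3 ]
  [ 0  1  0  0  |    -2 ]
  [ 0  0  1  0  |     4 ]
  [ 0  0  0  1  |  -1/2 ]
Reading off the last column: u = 1/3, v = -2, w = 4, t = -1/2.

(1/3, -2, 4, -1/2)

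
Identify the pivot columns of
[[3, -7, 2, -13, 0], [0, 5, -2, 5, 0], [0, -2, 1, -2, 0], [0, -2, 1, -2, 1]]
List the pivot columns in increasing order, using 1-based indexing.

ρ1 -> 1/3·ρ1
  [ 1  -7/3  2/3  -13/3  0 ]
  [ 0     5   -2      5  0 ]
  [ 0    -2    1     -2  0 ]
  [ 0    -2    1     -2  1 ]
ρ2 -> 1/5·ρ2
  [ 1  -7/3   2/3  -13/3  0 ]
  [ 0     1  -2/5      1  0 ]
  [ 0    -2     1     -2  0 ]
  [ 0    -2     1     -2  1 ]
ρ3 -> ρ3 + 2·ρ2
  [ 1  -7/3   2/3  -13/3  0 ]
  [ 0     1  -2/5      1  0 ]
  [ 0     0   1/5      0  0 ]
  [ 0    -2     1     -2  1 ]
ρ4 -> ρ4 + 2·ρ2
  [ 1  -7/3   2/3  -13/3  0 ]
  [ 0     1  -2/5      1  0 ]
  [ 0     0   1/5      0  0 ]
  [ 0     0   1/5      0  1 ]
ρ3 -> 5·ρ3
  [ 1  -7/3   2/3  -13/3  0 ]
  [ 0     1  -2/5      1  0 ]
  [ 0     0     1      0  0 ]
  [ 0     0   1/5      0  1 ]
ρ4 -> ρ4 − 1/5·ρ3
  [ 1  -7/3   2/3  -13/3  0 ]
  [ 0     1  -2/5      1  0 ]
  [ 0     0     1      0  0 ]
  [ 0     0     0      0  1 ]
ρ2 -> ρ2 + 2/5·ρ3
  [ 1  -7/3  2/3  -13/3  0 ]
  [ 0     1    0      1  0 ]
  [ 0     0    1      0  0 ]
  [ 0     0    0      0  1 ]
ρ1 -> ρ1 − 2/3·ρ3
  [ 1  -7/3  0  -13/3  0 ]
  [ 0     1  0      1  0 ]
  [ 0     0  1      0  0 ]
  [ 0     0  0      0  1 ]
ρ1 -> ρ1 + 7/3·ρ2
  [ 1  0  0  -2  0 ]
  [ 0  1  0   1  0 ]
  [ 0  0  1   0  0 ]
  [ 0  0  0   0  1 ]
Pivot columns are the columns containing a leading 1.

1, 2, 3, 5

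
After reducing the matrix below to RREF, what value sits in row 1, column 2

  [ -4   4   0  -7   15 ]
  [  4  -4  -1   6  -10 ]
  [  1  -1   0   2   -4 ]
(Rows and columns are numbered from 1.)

ρ1 -> -1/4·ρ1
  [ 1  -1   0  7/4  -15/4 ]
  [ 4  -4  -1    6    -10 ]
  [ 1  -1   0    2     -4 ]
ρ2 -> ρ2 − 4·ρ1
  [ 1  -1   0  7/4  -15/4 ]
  [ 0   0  -1   -1      5 ]
  [ 1  -1   0    2     -4 ]
ρ3 -> ρ3 − ρ1
  [ 1  -1   0  7/4  -15/4 ]
  [ 0   0  -1   -1      5 ]
  [ 0   0   0  1/4   -1/4 ]
ρ2 -> -1·ρ2
  [ 1  -1  0  7/4  -15/4 ]
  [ 0   0  1    1     -5 ]
  [ 0   0  0  1/4   -1/4 ]
ρ3 -> 4·ρ3
  [ 1  -1  0  7/4  -15/4 ]
  [ 0   0  1    1     -5 ]
  [ 0   0  0    1     -1 ]
ρ2 -> ρ2 − ρ3
  [ 1  -1  0  7/4  -15/4 ]
  [ 0   0  1    0     -4 ]
  [ 0   0  0    1     -1 ]
ρ1 -> ρ1 − 7/4·ρ3
  [ 1  -1  0  0  -2 ]
  [ 0   0  1  0  -4 ]
  [ 0   0  0  1  -1 ]

-1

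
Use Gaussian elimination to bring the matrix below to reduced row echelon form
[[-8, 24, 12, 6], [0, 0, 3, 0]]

[[1, -3, 0, -3/4], [0, 0, 1, 0]]

Multiply r1 by -1/8.
  [ 1  -3  -3/2  -3/4 ]
  [ 0   0     3     0 ]
Multiply r2 by 1/3.
  [ 1  -3  -3/2  -3/4 ]
  [ 0   0     1     0 ]
Add 3/2 times r2 to r1.
  [ 1  -3  0  -3/4 ]
  [ 0   0  1     0 ]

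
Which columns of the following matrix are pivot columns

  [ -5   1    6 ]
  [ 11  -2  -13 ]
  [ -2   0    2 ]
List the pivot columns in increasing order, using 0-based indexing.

R1 ← -1/5·R1
  [  1  -1/5  -6/5 ]
  [ 11    -2   -13 ]
  [ -2     0     2 ]
R2 ← R2 − 11·R1
  [  1  -1/5  -6/5 ]
  [  0   1/5   1/5 ]
  [ -2     0     2 ]
R3 ← R3 + 2·R1
  [ 1  -1/5  -6/5 ]
  [ 0   1/5   1/5 ]
  [ 0  -2/5  -2/5 ]
R2 ← 5·R2
  [ 1  -1/5  -6/5 ]
  [ 0     1     1 ]
  [ 0  -2/5  -2/5 ]
R3 ← R3 + 2/5·R2
  [ 1  -1/5  -6/5 ]
  [ 0     1     1 ]
  [ 0     0     0 ]
R1 ← R1 + 1/5·R2
  [ 1  0  -1 ]
  [ 0  1   1 ]
  [ 0  0   0 ]
Pivot columns are the columns containing a leading 1.

0, 1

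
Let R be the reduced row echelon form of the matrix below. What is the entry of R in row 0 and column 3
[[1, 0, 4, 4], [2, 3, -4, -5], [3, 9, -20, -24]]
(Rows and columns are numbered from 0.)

R2 -> R2 − 2·R1
  [ 1  0    4    4 ]
  [ 0  3  -12  -13 ]
  [ 3  9  -20  -24 ]
R3 -> R3 − 3·R1
  [ 1  0    4    4 ]
  [ 0  3  -12  -13 ]
  [ 0  9  -32  -36 ]
R2 -> 1/3·R2
  [ 1  0    4      4 ]
  [ 0  1   -4  -13/3 ]
  [ 0  9  -32    -36 ]
R3 -> R3 − 9·R2
  [ 1  0   4      4 ]
  [ 0  1  -4  -13/3 ]
  [ 0  0   4      3 ]
R3 -> 1/4·R3
  [ 1  0   4      4 ]
  [ 0  1  -4  -13/3 ]
  [ 0  0   1    3/4 ]
R2 -> R2 + 4·R3
  [ 1  0  4     4 ]
  [ 0  1  0  -4/3 ]
  [ 0  0  1   3/4 ]
R1 -> R1 − 4·R3
  [ 1  0  0     1 ]
  [ 0  1  0  -4/3 ]
  [ 0  0  1   3/4 ]

1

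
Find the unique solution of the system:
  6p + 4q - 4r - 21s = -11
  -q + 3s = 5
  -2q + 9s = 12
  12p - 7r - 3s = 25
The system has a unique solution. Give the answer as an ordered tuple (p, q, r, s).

(1/2, -3, -3, 2/3)

Form the augmented matrix and row-reduce:
  [  6   4  -4  -21  |  -11 ]
  [  0  -1   0    3  |    5 ]
  [  0  -2   0    9  |   12 ]
  [ 12   0  -7   -3  |   25 ]
R1 := 1/6·R1
  [  1  2/3  -2/3  -7/2  |  -11/6 ]
  [  0   -1     0     3  |      5 ]
  [  0   -2     0     9  |     12 ]
  [ 12    0    -7    -3  |     25 ]
R4 := R4 − 12·R1
  [ 1  2/3  -2/3  -7/2  |  -11/6 ]
  [ 0   -1     0     3  |      5 ]
  [ 0   -2     0     9  |     12 ]
  [ 0   -8     1    39  |     47 ]
R2 := -1·R2
  [ 1  2/3  -2/3  -7/2  |  -11/6 ]
  [ 0    1     0    -3  |     -5 ]
  [ 0   -2     0     9  |     12 ]
  [ 0   -8     1    39  |     47 ]
R3 := R3 + 2·R2
  [ 1  2/3  -2/3  -7/2  |  -11/6 ]
  [ 0    1     0    -3  |     -5 ]
  [ 0    0     0     3  |      2 ]
  [ 0   -8     1    39  |     47 ]
R4 := R4 + 8·R2
  [ 1  2/3  -2/3  -7/2  |  -11/6 ]
  [ 0    1     0    -3  |     -5 ]
  [ 0    0     0     3  |      2 ]
  [ 0    0     1    15  |      7 ]
R3 <=> R4
  [ 1  2/3  -2/3  -7/2  |  -11/6 ]
  [ 0    1     0    -3  |     -5 ]
  [ 0    0     1    15  |      7 ]
  [ 0    0     0     3  |      2 ]
R4 := 1/3·R4
  [ 1  2/3  -2/3  -7/2  |  -11/6 ]
  [ 0    1     0    -3  |     -5 ]
  [ 0    0     1    15  |      7 ]
  [ 0    0     0     1  |    2/3 ]
R3 := R3 − 15·R4
  [ 1  2/3  -2/3  -7/2  |  -11/6 ]
  [ 0    1     0    -3  |     -5 ]
  [ 0    0     1     0  |     -3 ]
  [ 0    0     0     1  |    2/3 ]
R2 := R2 + 3·R4
  [ 1  2/3  -2/3  -7/2  |  -11/6 ]
  [ 0    1     0     0  |     -3 ]
  [ 0    0     1     0  |     -3 ]
  [ 0    0     0     1  |    2/3 ]
R1 := R1 + 7/2·R4
  [ 1  2/3  -2/3  0  |  1/2 ]
  [ 0    1     0  0  |   -3 ]
  [ 0    0     1  0  |   -3 ]
  [ 0    0     0  1  |  2/3 ]
R1 := R1 + 2/3·R3
  [ 1  2/3  0  0  |  -3/2 ]
  [ 0    1  0  0  |    -3 ]
  [ 0    0  1  0  |    -3 ]
  [ 0    0  0  1  |   2/3 ]
R1 := R1 − 2/3·R2
  [ 1  0  0  0  |  1/2 ]
  [ 0  1  0  0  |   -3 ]
  [ 0  0  1  0  |   -3 ]
  [ 0  0  0  1  |  2/3 ]
Reading off the last column: p = 1/2, q = -3, r = -3, s = 2/3.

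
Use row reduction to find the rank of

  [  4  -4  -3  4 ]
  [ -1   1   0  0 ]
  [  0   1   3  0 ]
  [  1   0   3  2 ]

R1 ← 1/4·R1
R2 ← R2 + R1
R4 ← R4 − R1
R2 <=> R3
R4 ← R4 − R2
R3 ← -4/3·R3
R4 ← R4 − 3/4·R3
R4 ← 1/2·R4
R3 ← R3 + 4/3·R4
R1 ← R1 − R4
R2 ← R2 − 3·R3
R1 ← R1 + 3/4·R3
R1 ← R1 + R2
The reduced form has 4 nonzero rows.

rank = 4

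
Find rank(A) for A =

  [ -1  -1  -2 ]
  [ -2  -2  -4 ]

rank = 1

r1 → -1·r1
  [  1   1   2 ]
  [ -2  -2  -4 ]
r2 → r2 + 2·r1
  [ 1  1  2 ]
  [ 0  0  0 ]
The reduced form has 1 nonzero row.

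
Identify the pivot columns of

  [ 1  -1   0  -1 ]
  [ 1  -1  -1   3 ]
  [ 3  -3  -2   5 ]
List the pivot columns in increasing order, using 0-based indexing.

R2 := R2 − R1
R3 := R3 − 3·R1
R2 := -1·R2
R3 := R3 + 2·R2
Pivot columns are the columns containing a leading 1.

0, 2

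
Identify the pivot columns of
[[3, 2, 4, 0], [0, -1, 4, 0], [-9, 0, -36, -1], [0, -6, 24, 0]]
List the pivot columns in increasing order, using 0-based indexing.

0, 1, 3

R1 → 1/3·R1
  [  1  2/3  4/3   0 ]
  [  0   -1    4   0 ]
  [ -9    0  -36  -1 ]
  [  0   -6   24   0 ]
R3 → R3 + 9·R1
  [ 1  2/3  4/3   0 ]
  [ 0   -1    4   0 ]
  [ 0    6  -24  -1 ]
  [ 0   -6   24   0 ]
R2 → -1·R2
  [ 1  2/3  4/3   0 ]
  [ 0    1   -4   0 ]
  [ 0    6  -24  -1 ]
  [ 0   -6   24   0 ]
R3 → R3 − 6·R2
  [ 1  2/3  4/3   0 ]
  [ 0    1   -4   0 ]
  [ 0    0    0  -1 ]
  [ 0   -6   24   0 ]
R4 → R4 + 6·R2
  [ 1  2/3  4/3   0 ]
  [ 0    1   -4   0 ]
  [ 0    0    0  -1 ]
  [ 0    0    0   0 ]
R3 → -1·R3
  [ 1  2/3  4/3  0 ]
  [ 0    1   -4  0 ]
  [ 0    0    0  1 ]
  [ 0    0    0  0 ]
R1 → R1 − 2/3·R2
  [ 1  0   4  0 ]
  [ 0  1  -4  0 ]
  [ 0  0   0  1 ]
  [ 0  0   0  0 ]
Pivot columns are the columns containing a leading 1.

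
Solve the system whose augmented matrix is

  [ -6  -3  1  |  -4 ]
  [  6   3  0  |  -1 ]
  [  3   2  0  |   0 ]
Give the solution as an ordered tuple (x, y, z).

R1 → -1/6·R1
  [ 1  1/2  -1/6  |  2/3 ]
  [ 6    3     0  |   -1 ]
  [ 3    2     0  |    0 ]
R2 → R2 − 6·R1
  [ 1  1/2  -1/6  |  2/3 ]
  [ 0    0     1  |   -5 ]
  [ 3    2     0  |    0 ]
R3 → R3 − 3·R1
  [ 1  1/2  -1/6  |  2/3 ]
  [ 0    0     1  |   -5 ]
  [ 0  1/2   1/2  |   -2 ]
R2 <-> R3
  [ 1  1/2  -1/6  |  2/3 ]
  [ 0  1/2   1/2  |   -2 ]
  [ 0    0     1  |   -5 ]
R2 → 2·R2
  [ 1  1/2  -1/6  |  2/3 ]
  [ 0    1     1  |   -4 ]
  [ 0    0     1  |   -5 ]
R2 → R2 − R3
  [ 1  1/2  -1/6  |  2/3 ]
  [ 0    1     0  |    1 ]
  [ 0    0     1  |   -5 ]
R1 → R1 + 1/6·R3
  [ 1  1/2  0  |  -1/6 ]
  [ 0    1  0  |     1 ]
  [ 0    0  1  |    -5 ]
R1 → R1 − 1/2·R2
  [ 1  0  0  |  -2/3 ]
  [ 0  1  0  |     1 ]
  [ 0  0  1  |    -5 ]
Reading off the last column: x = -2/3, y = 1, z = -5.

(-2/3, 1, -5)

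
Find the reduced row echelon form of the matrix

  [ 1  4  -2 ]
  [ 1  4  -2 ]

R2 → R2 − R1

[[1, 4, -2], [0, 0, 0]]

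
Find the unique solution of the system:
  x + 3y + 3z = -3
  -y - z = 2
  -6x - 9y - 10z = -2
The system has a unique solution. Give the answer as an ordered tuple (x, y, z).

Form the augmented matrix and row-reduce:
  [  1   3    3  |  -3 ]
  [  0  -1   -1  |   2 ]
  [ -6  -9  -10  |  -2 ]
ρ3 → ρ3 + 6·ρ1
  [ 1   3   3  |   -3 ]
  [ 0  -1  -1  |    2 ]
  [ 0   9   8  |  -20 ]
ρ2 → -1·ρ2
  [ 1  3  3  |   -3 ]
  [ 0  1  1  |   -2 ]
  [ 0  9  8  |  -20 ]
ρ3 → ρ3 − 9·ρ2
  [ 1  3   3  |  -3 ]
  [ 0  1   1  |  -2 ]
  [ 0  0  -1  |  -2 ]
ρ3 → -1·ρ3
  [ 1  3  3  |  -3 ]
  [ 0  1  1  |  -2 ]
  [ 0  0  1  |   2 ]
ρ2 → ρ2 − ρ3
  [ 1  3  3  |  -3 ]
  [ 0  1  0  |  -4 ]
  [ 0  0  1  |   2 ]
ρ1 → ρ1 − 3·ρ3
  [ 1  3  0  |  -9 ]
  [ 0  1  0  |  -4 ]
  [ 0  0  1  |   2 ]
ρ1 → ρ1 − 3·ρ2
  [ 1  0  0  |   3 ]
  [ 0  1  0  |  -4 ]
  [ 0  0  1  |   2 ]
Reading off the last column: x = 3, y = -4, z = 2.

(3, -4, 2)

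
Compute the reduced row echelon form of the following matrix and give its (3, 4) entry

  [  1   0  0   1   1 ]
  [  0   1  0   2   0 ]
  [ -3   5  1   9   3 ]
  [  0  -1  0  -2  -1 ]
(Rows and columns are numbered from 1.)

Add 3 times r1 to r3.
  [ 1   0  0   1   1 ]
  [ 0   1  0   2   0 ]
  [ 0   5  1  12   6 ]
  [ 0  -1  0  -2  -1 ]
Subtract 5 times r2 from r3.
  [ 1   0  0   1   1 ]
  [ 0   1  0   2   0 ]
  [ 0   0  1   2   6 ]
  [ 0  -1  0  -2  -1 ]
Add r2 to r4.
  [ 1  0  0  1   1 ]
  [ 0  1  0  2   0 ]
  [ 0  0  1  2   6 ]
  [ 0  0  0  0  -1 ]
Multiply r4 by -1.
  [ 1  0  0  1  1 ]
  [ 0  1  0  2  0 ]
  [ 0  0  1  2  6 ]
  [ 0  0  0  0  1 ]
Subtract 6 times r4 from r3.
  [ 1  0  0  1  1 ]
  [ 0  1  0  2  0 ]
  [ 0  0  1  2  0 ]
  [ 0  0  0  0  1 ]
Subtract r4 from r1.
  [ 1  0  0  1  0 ]
  [ 0  1  0  2  0 ]
  [ 0  0  1  2  0 ]
  [ 0  0  0  0  1 ]

2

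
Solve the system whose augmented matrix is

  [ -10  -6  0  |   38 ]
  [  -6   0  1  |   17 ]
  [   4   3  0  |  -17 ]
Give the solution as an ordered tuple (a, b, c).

R1 → -1/10·R1
  [  1  3/5  0  |  -19/5 ]
  [ -6    0  1  |     17 ]
  [  4    3  0  |    -17 ]
R2 → R2 + 6·R1
  [ 1   3/5  0  |  -19/5 ]
  [ 0  18/5  1  |  -29/5 ]
  [ 4     3  0  |    -17 ]
R3 → R3 − 4·R1
  [ 1   3/5  0  |  -19/5 ]
  [ 0  18/5  1  |  -29/5 ]
  [ 0   3/5  0  |   -9/5 ]
R2 → 5/18·R2
  [ 1  3/5     0  |   -19/5 ]
  [ 0    1  5/18  |  -29/18 ]
  [ 0  3/5     0  |    -9/5 ]
R3 → R3 − 3/5·R2
  [ 1  3/5     0  |   -19/5 ]
  [ 0    1  5/18  |  -29/18 ]
  [ 0    0  -1/6  |    -5/6 ]
R3 → -6·R3
  [ 1  3/5     0  |   -19/5 ]
  [ 0    1  5/18  |  -29/18 ]
  [ 0    0     1  |       5 ]
R2 → R2 − 5/18·R3
  [ 1  3/5  0  |  -19/5 ]
  [ 0    1  0  |     -3 ]
  [ 0    0  1  |      5 ]
R1 → R1 − 3/5·R2
  [ 1  0  0  |  -2 ]
  [ 0  1  0  |  -3 ]
  [ 0  0  1  |   5 ]
Reading off the last column: a = -2, b = -3, c = 5.

(-2, -3, 5)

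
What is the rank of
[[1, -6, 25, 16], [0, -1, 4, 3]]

Multiply r2 by -1.
Add 6 times r2 to r1.
The reduced form has 2 nonzero rows.

rank = 2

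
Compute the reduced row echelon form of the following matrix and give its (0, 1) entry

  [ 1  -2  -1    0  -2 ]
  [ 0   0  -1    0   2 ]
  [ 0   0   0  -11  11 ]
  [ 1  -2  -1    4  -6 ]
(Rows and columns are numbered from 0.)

R4 := R4 − R1
  [ 1  -2  -1    0  -2 ]
  [ 0   0  -1    0   2 ]
  [ 0   0   0  -11  11 ]
  [ 0   0   0    4  -4 ]
R2 := -1·R2
  [ 1  -2  -1    0  -2 ]
  [ 0   0   1    0  -2 ]
  [ 0   0   0  -11  11 ]
  [ 0   0   0    4  -4 ]
R3 := -1/11·R3
  [ 1  -2  -1  0  -2 ]
  [ 0   0   1  0  -2 ]
  [ 0   0   0  1  -1 ]
  [ 0   0   0  4  -4 ]
R4 := R4 − 4·R3
  [ 1  -2  -1  0  -2 ]
  [ 0   0   1  0  -2 ]
  [ 0   0   0  1  -1 ]
  [ 0   0   0  0   0 ]
R1 := R1 + R2
  [ 1  -2  0  0  -4 ]
  [ 0   0  1  0  -2 ]
  [ 0   0  0  1  -1 ]
  [ 0   0  0  0   0 ]

-2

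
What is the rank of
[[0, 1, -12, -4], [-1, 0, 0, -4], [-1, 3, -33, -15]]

ρ1 ↔ ρ2
  [ -1  0    0   -4 ]
  [  0  1  -12   -4 ]
  [ -1  3  -33  -15 ]
ρ1 := -1·ρ1
  [  1  0    0    4 ]
  [  0  1  -12   -4 ]
  [ -1  3  -33  -15 ]
ρ3 := ρ3 + ρ1
  [ 1  0    0    4 ]
  [ 0  1  -12   -4 ]
  [ 0  3  -33  -11 ]
ρ3 := ρ3 − 3·ρ2
  [ 1  0    0   4 ]
  [ 0  1  -12  -4 ]
  [ 0  0    3   1 ]
ρ3 := 1/3·ρ3
  [ 1  0    0    4 ]
  [ 0  1  -12   -4 ]
  [ 0  0    1  1/3 ]
ρ2 := ρ2 + 12·ρ3
  [ 1  0  0    4 ]
  [ 0  1  0    0 ]
  [ 0  0  1  1/3 ]
The reduced form has 3 nonzero rows.

rank = 3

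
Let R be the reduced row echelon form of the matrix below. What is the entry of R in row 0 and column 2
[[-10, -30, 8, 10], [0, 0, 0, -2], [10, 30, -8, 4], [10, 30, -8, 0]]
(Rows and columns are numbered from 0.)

-4/5

r1 -> -1/10·r1
  [  1   3  -4/5  -1 ]
  [  0   0     0  -2 ]
  [ 10  30    -8   4 ]
  [ 10  30    -8   0 ]
r3 -> r3 − 10·r1
  [  1   3  -4/5  -1 ]
  [  0   0     0  -2 ]
  [  0   0     0  14 ]
  [ 10  30    -8   0 ]
r4 -> r4 − 10·r1
  [ 1  3  -4/5  -1 ]
  [ 0  0     0  -2 ]
  [ 0  0     0  14 ]
  [ 0  0     0  10 ]
r2 -> -1/2·r2
  [ 1  3  -4/5  -1 ]
  [ 0  0     0   1 ]
  [ 0  0     0  14 ]
  [ 0  0     0  10 ]
r3 -> r3 − 14·r2
  [ 1  3  -4/5  -1 ]
  [ 0  0     0   1 ]
  [ 0  0     0   0 ]
  [ 0  0     0  10 ]
r4 -> r4 − 10·r2
  [ 1  3  -4/5  -1 ]
  [ 0  0     0   1 ]
  [ 0  0     0   0 ]
  [ 0  0     0   0 ]
r1 -> r1 + r2
  [ 1  3  -4/5  0 ]
  [ 0  0     0  1 ]
  [ 0  0     0  0 ]
  [ 0  0     0  0 ]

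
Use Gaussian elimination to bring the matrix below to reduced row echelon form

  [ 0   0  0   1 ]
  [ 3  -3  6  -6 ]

ρ1 ↔ ρ2
ρ1 -> 1/3·ρ1
ρ1 -> ρ1 + 2·ρ2

[[1, -1, 2, 0], [0, 0, 0, 1]]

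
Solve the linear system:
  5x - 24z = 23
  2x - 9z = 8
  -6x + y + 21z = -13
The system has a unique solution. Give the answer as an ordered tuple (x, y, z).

(-5, -1, -2)

Form the augmented matrix and row-reduce:
  [  5  0  -24  |   23 ]
  [  2  0   -9  |    8 ]
  [ -6  1   21  |  -13 ]
ρ1 → 1/5·ρ1
  [  1  0  -24/5  |  23/5 ]
  [  2  0     -9  |     8 ]
  [ -6  1     21  |   -13 ]
ρ2 → ρ2 − 2·ρ1
  [  1  0  -24/5  |  23/5 ]
  [  0  0    3/5  |  -6/5 ]
  [ -6  1     21  |   -13 ]
ρ3 → ρ3 + 6·ρ1
  [ 1  0  -24/5  |  23/5 ]
  [ 0  0    3/5  |  -6/5 ]
  [ 0  1  -39/5  |  73/5 ]
ρ2 <=> ρ3
  [ 1  0  -24/5  |  23/5 ]
  [ 0  1  -39/5  |  73/5 ]
  [ 0  0    3/5  |  -6/5 ]
ρ3 → 5/3·ρ3
  [ 1  0  -24/5  |  23/5 ]
  [ 0  1  -39/5  |  73/5 ]
  [ 0  0      1  |    -2 ]
ρ2 → ρ2 + 39/5·ρ3
  [ 1  0  -24/5  |  23/5 ]
  [ 0  1      0  |    -1 ]
  [ 0  0      1  |    -2 ]
ρ1 → ρ1 + 24/5·ρ3
  [ 1  0  0  |  -5 ]
  [ 0  1  0  |  -1 ]
  [ 0  0  1  |  -2 ]
Reading off the last column: x = -5, y = -1, z = -2.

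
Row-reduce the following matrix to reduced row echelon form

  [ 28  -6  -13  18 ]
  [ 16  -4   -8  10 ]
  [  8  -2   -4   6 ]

R1 ← 1/28·R1
  [  1  -3/14  -13/28  9/14 ]
  [ 16     -4      -8    10 ]
  [  8     -2      -4     6 ]
R2 ← R2 − 16·R1
  [ 1  -3/14  -13/28  9/14 ]
  [ 0   -4/7    -4/7  -2/7 ]
  [ 8     -2      -4     6 ]
R3 ← R3 − 8·R1
  [ 1  -3/14  -13/28  9/14 ]
  [ 0   -4/7    -4/7  -2/7 ]
  [ 0   -2/7    -2/7   6/7 ]
R2 ← -7/4·R2
  [ 1  -3/14  -13/28  9/14 ]
  [ 0      1       1   1/2 ]
  [ 0   -2/7    -2/7   6/7 ]
R3 ← R3 + 2/7·R2
  [ 1  -3/14  -13/28  9/14 ]
  [ 0      1       1   1/2 ]
  [ 0      0       0     1 ]
R2 ← R2 − 1/2·R3
  [ 1  -3/14  -13/28  9/14 ]
  [ 0      1       1     0 ]
  [ 0      0       0     1 ]
R1 ← R1 − 9/14·R3
  [ 1  -3/14  -13/28  0 ]
  [ 0      1       1  0 ]
  [ 0      0       0  1 ]
R1 ← R1 + 3/14·R2
  [ 1  0  -1/4  0 ]
  [ 0  1     1  0 ]
  [ 0  0     0  1 ]

[[1, 0, -1/4, 0], [0, 1, 1, 0], [0, 0, 0, 1]]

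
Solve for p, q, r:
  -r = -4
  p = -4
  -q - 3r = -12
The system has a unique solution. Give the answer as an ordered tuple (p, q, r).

(-4, 0, 4)

Form the augmented matrix and row-reduce:
  [ 0   0  -1  |   -4 ]
  [ 1   0   0  |   -4 ]
  [ 0  -1  -3  |  -12 ]
Swap R1 and R2.
  [ 1   0   0  |   -4 ]
  [ 0   0  -1  |   -4 ]
  [ 0  -1  -3  |  -12 ]
Swap R2 and R3.
  [ 1   0   0  |   -4 ]
  [ 0  -1  -3  |  -12 ]
  [ 0   0  -1  |   -4 ]
Multiply R2 by -1.
  [ 1  0   0  |  -4 ]
  [ 0  1   3  |  12 ]
  [ 0  0  -1  |  -4 ]
Multiply R3 by -1.
  [ 1  0  0  |  -4 ]
  [ 0  1  3  |  12 ]
  [ 0  0  1  |   4 ]
Subtract 3 times R3 from R2.
  [ 1  0  0  |  -4 ]
  [ 0  1  0  |   0 ]
  [ 0  0  1  |   4 ]
Reading off the last column: p = -4, q = 0, r = 4.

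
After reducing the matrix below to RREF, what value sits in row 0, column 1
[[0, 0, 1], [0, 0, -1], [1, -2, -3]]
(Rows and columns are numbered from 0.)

-2

ρ1 ↔ ρ3
  [ 1  -2  -3 ]
  [ 0   0  -1 ]
  [ 0   0   1 ]
ρ2 → -1·ρ2
  [ 1  -2  -3 ]
  [ 0   0   1 ]
  [ 0   0   1 ]
ρ3 → ρ3 − ρ2
  [ 1  -2  -3 ]
  [ 0   0   1 ]
  [ 0   0   0 ]
ρ1 → ρ1 + 3·ρ2
  [ 1  -2  0 ]
  [ 0   0  1 ]
  [ 0   0  0 ]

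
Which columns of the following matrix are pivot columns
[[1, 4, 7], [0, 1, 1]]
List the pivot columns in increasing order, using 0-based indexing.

0, 1

r1 -> r1 − 4·r2
Pivot columns are the columns containing a leading 1.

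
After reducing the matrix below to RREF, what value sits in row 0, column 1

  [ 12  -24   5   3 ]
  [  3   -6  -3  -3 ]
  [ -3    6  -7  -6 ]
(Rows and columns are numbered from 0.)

-2

R1 → 1/12·R1
  [  1  -2  5/12  1/4 ]
  [  3  -6    -3   -3 ]
  [ -3   6    -7   -6 ]
R2 → R2 − 3·R1
  [  1  -2   5/12    1/4 ]
  [  0   0  -17/4  -15/4 ]
  [ -3   6     -7     -6 ]
R3 → R3 + 3·R1
  [ 1  -2   5/12    1/4 ]
  [ 0   0  -17/4  -15/4 ]
  [ 0   0  -23/4  -21/4 ]
R2 → -4/17·R2
  [ 1  -2   5/12    1/4 ]
  [ 0   0      1  15/17 ]
  [ 0   0  -23/4  -21/4 ]
R3 → R3 + 23/4·R2
  [ 1  -2  5/12    1/4 ]
  [ 0   0     1  15/17 ]
  [ 0   0     0  -3/17 ]
R3 → -17/3·R3
  [ 1  -2  5/12    1/4 ]
  [ 0   0     1  15/17 ]
  [ 0   0     0      1 ]
R2 → R2 − 15/17·R3
  [ 1  -2  5/12  1/4 ]
  [ 0   0     1    0 ]
  [ 0   0     0    1 ]
R1 → R1 − 1/4·R3
  [ 1  -2  5/12  0 ]
  [ 0   0     1  0 ]
  [ 0   0     0  1 ]
R1 → R1 − 5/12·R2
  [ 1  -2  0  0 ]
  [ 0   0  1  0 ]
  [ 0   0  0  1 ]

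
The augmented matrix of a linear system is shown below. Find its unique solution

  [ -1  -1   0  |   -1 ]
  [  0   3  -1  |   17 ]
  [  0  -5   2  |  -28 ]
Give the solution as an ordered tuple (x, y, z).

r1 ← -1·r1
  [ 1   1   0  |    1 ]
  [ 0   3  -1  |   17 ]
  [ 0  -5   2  |  -28 ]
r2 ← 1/3·r2
  [ 1   1     0  |     1 ]
  [ 0   1  -1/3  |  17/3 ]
  [ 0  -5     2  |   -28 ]
r3 ← r3 + 5·r2
  [ 1  1     0  |     1 ]
  [ 0  1  -1/3  |  17/3 ]
  [ 0  0   1/3  |   1/3 ]
r3 ← 3·r3
  [ 1  1     0  |     1 ]
  [ 0  1  -1/3  |  17/3 ]
  [ 0  0     1  |     1 ]
r2 ← r2 + 1/3·r3
  [ 1  1  0  |  1 ]
  [ 0  1  0  |  6 ]
  [ 0  0  1  |  1 ]
r1 ← r1 − r2
  [ 1  0  0  |  -5 ]
  [ 0  1  0  |   6 ]
  [ 0  0  1  |   1 ]
Reading off the last column: x = -5, y = 6, z = 1.

(-5, 6, 1)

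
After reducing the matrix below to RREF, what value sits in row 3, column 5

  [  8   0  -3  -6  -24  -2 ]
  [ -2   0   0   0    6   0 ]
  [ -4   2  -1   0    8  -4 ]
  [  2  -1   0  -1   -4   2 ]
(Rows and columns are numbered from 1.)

r1 := 1/8·r1
  [  1   0  -3/8  -3/4  -3  -1/4 ]
  [ -2   0     0     0   6     0 ]
  [ -4   2    -1     0   8    -4 ]
  [  2  -1     0    -1  -4     2 ]
r2 := r2 + 2·r1
  [  1   0  -3/8  -3/4  -3  -1/4 ]
  [  0   0  -3/4  -3/2   0  -1/2 ]
  [ -4   2    -1     0   8    -4 ]
  [  2  -1     0    -1  -4     2 ]
r3 := r3 + 4·r1
  [ 1   0  -3/8  -3/4  -3  -1/4 ]
  [ 0   0  -3/4  -3/2   0  -1/2 ]
  [ 0   2  -5/2    -3  -4    -5 ]
  [ 2  -1     0    -1  -4     2 ]
r4 := r4 − 2·r1
  [ 1   0  -3/8  -3/4  -3  -1/4 ]
  [ 0   0  -3/4  -3/2   0  -1/2 ]
  [ 0   2  -5/2    -3  -4    -5 ]
  [ 0  -1   3/4   1/2   2   5/2 ]
r2 ↔ r3
  [ 1   0  -3/8  -3/4  -3  -1/4 ]
  [ 0   2  -5/2    -3  -4    -5 ]
  [ 0   0  -3/4  -3/2   0  -1/2 ]
  [ 0  -1   3/4   1/2   2   5/2 ]
r2 := 1/2·r2
  [ 1   0  -3/8  -3/4  -3  -1/4 ]
  [ 0   1  -5/4  -3/2  -2  -5/2 ]
  [ 0   0  -3/4  -3/2   0  -1/2 ]
  [ 0  -1   3/4   1/2   2   5/2 ]
r4 := r4 + r2
  [ 1  0  -3/8  -3/4  -3  -1/4 ]
  [ 0  1  -5/4  -3/2  -2  -5/2 ]
  [ 0  0  -3/4  -3/2   0  -1/2 ]
  [ 0  0  -1/2    -1   0     0 ]
r3 := -4/3·r3
  [ 1  0  -3/8  -3/4  -3  -1/4 ]
  [ 0  1  -5/4  -3/2  -2  -5/2 ]
  [ 0  0     1     2   0   2/3 ]
  [ 0  0  -1/2    -1   0     0 ]
r4 := r4 + 1/2·r3
  [ 1  0  -3/8  -3/4  -3  -1/4 ]
  [ 0  1  -5/4  -3/2  -2  -5/2 ]
  [ 0  0     1     2   0   2/3 ]
  [ 0  0     0     0   0   1/3 ]
r4 := 3·r4
  [ 1  0  -3/8  -3/4  -3  -1/4 ]
  [ 0  1  -5/4  -3/2  -2  -5/2 ]
  [ 0  0     1     2   0   2/3 ]
  [ 0  0     0     0   0     1 ]
r3 := r3 − 2/3·r4
  [ 1  0  -3/8  -3/4  -3  -1/4 ]
  [ 0  1  -5/4  -3/2  -2  -5/2 ]
  [ 0  0     1     2   0     0 ]
  [ 0  0     0     0   0     1 ]
r2 := r2 + 5/2·r4
  [ 1  0  -3/8  -3/4  -3  -1/4 ]
  [ 0  1  -5/4  -3/2  -2     0 ]
  [ 0  0     1     2   0     0 ]
  [ 0  0     0     0   0     1 ]
r1 := r1 + 1/4·r4
  [ 1  0  -3/8  -3/4  -3  0 ]
  [ 0  1  -5/4  -3/2  -2  0 ]
  [ 0  0     1     2   0  0 ]
  [ 0  0     0     0   0  1 ]
r2 := r2 + 5/4·r3
  [ 1  0  -3/8  -3/4  -3  0 ]
  [ 0  1     0     1  -2  0 ]
  [ 0  0     1     2   0  0 ]
  [ 0  0     0     0   0  1 ]
r1 := r1 + 3/8·r3
  [ 1  0  0  0  -3  0 ]
  [ 0  1  0  1  -2  0 ]
  [ 0  0  1  2   0  0 ]
  [ 0  0  0  0   0  1 ]

0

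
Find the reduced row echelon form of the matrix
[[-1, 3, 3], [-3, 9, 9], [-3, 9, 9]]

R1 ← -1·R1
R2 ← R2 + 3·R1
R3 ← R3 + 3·R1

[[1, -3, -3], [0, 0, 0], [0, 0, 0]]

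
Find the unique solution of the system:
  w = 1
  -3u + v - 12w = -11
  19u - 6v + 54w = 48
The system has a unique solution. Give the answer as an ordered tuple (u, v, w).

Form the augmented matrix and row-reduce:
  [  0   0    1  |    1 ]
  [ -3   1  -12  |  -11 ]
  [ 19  -6   54  |   48 ]
R1 <-> R2
  [ -3   1  -12  |  -11 ]
  [  0   0    1  |    1 ]
  [ 19  -6   54  |   48 ]
R1 ← -1/3·R1
  [  1  -1/3   4  |  11/3 ]
  [  0     0   1  |     1 ]
  [ 19    -6  54  |    48 ]
R3 ← R3 − 19·R1
  [ 1  -1/3    4  |   11/3 ]
  [ 0     0    1  |      1 ]
  [ 0   1/3  -22  |  -65/3 ]
R2 <-> R3
  [ 1  -1/3    4  |   11/3 ]
  [ 0   1/3  -22  |  -65/3 ]
  [ 0     0    1  |      1 ]
R2 ← 3·R2
  [ 1  -1/3    4  |  11/3 ]
  [ 0     1  -66  |   -65 ]
  [ 0     0    1  |     1 ]
R2 ← R2 + 66·R3
  [ 1  -1/3  4  |  11/3 ]
  [ 0     1  0  |     1 ]
  [ 0     0  1  |     1 ]
R1 ← R1 − 4·R3
  [ 1  -1/3  0  |  -1/3 ]
  [ 0     1  0  |     1 ]
  [ 0     0  1  |     1 ]
R1 ← R1 + 1/3·R2
  [ 1  0  0  |  0 ]
  [ 0  1  0  |  1 ]
  [ 0  0  1  |  1 ]
Reading off the last column: u = 0, v = 1, w = 1.

(0, 1, 1)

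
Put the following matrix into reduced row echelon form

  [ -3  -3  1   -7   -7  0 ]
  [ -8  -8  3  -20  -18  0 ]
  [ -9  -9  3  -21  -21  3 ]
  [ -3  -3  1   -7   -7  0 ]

[[1, 1, 0, 1, 3, 0], [0, 0, 1, -4, 2, 0], [0, 0, 0, 0, 0, 1], [0, 0, 0, 0, 0, 0]]

R1 -> -1/3·R1
  [  1   1  -1/3  7/3  7/3  0 ]
  [ -8  -8     3  -20  -18  0 ]
  [ -9  -9     3  -21  -21  3 ]
  [ -3  -3     1   -7   -7  0 ]
R2 -> R2 + 8·R1
  [  1   1  -1/3   7/3  7/3  0 ]
  [  0   0   1/3  -4/3  2/3  0 ]
  [ -9  -9     3   -21  -21  3 ]
  [ -3  -3     1    -7   -7  0 ]
R3 -> R3 + 9·R1
  [  1   1  -1/3   7/3  7/3  0 ]
  [  0   0   1/3  -4/3  2/3  0 ]
  [  0   0     0     0    0  3 ]
  [ -3  -3     1    -7   -7  0 ]
R4 -> R4 + 3·R1
  [ 1  1  -1/3   7/3  7/3  0 ]
  [ 0  0   1/3  -4/3  2/3  0 ]
  [ 0  0     0     0    0  3 ]
  [ 0  0     0     0    0  0 ]
R2 -> 3·R2
  [ 1  1  -1/3  7/3  7/3  0 ]
  [ 0  0     1   -4    2  0 ]
  [ 0  0     0    0    0  3 ]
  [ 0  0     0    0    0  0 ]
R3 -> 1/3·R3
  [ 1  1  -1/3  7/3  7/3  0 ]
  [ 0  0     1   -4    2  0 ]
  [ 0  0     0    0    0  1 ]
  [ 0  0     0    0    0  0 ]
R1 -> R1 + 1/3·R2
  [ 1  1  0   1  3  0 ]
  [ 0  0  1  -4  2  0 ]
  [ 0  0  0   0  0  1 ]
  [ 0  0  0   0  0  0 ]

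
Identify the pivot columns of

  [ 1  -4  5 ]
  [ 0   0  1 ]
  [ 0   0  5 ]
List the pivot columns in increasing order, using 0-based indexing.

0, 2

ρ3 := ρ3 − 5·ρ2
  [ 1  -4  5 ]
  [ 0   0  1 ]
  [ 0   0  0 ]
ρ1 := ρ1 − 5·ρ2
  [ 1  -4  0 ]
  [ 0   0  1 ]
  [ 0   0  0 ]
Pivot columns are the columns containing a leading 1.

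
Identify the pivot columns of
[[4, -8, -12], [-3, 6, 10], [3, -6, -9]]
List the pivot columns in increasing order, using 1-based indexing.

ρ1 ← 1/4·ρ1
  [  1  -2  -3 ]
  [ -3   6  10 ]
  [  3  -6  -9 ]
ρ2 ← ρ2 + 3·ρ1
  [ 1  -2  -3 ]
  [ 0   0   1 ]
  [ 3  -6  -9 ]
ρ3 ← ρ3 − 3·ρ1
  [ 1  -2  -3 ]
  [ 0   0   1 ]
  [ 0   0   0 ]
ρ1 ← ρ1 + 3·ρ2
  [ 1  -2  0 ]
  [ 0   0  1 ]
  [ 0   0  0 ]
Pivot columns are the columns containing a leading 1.

1, 3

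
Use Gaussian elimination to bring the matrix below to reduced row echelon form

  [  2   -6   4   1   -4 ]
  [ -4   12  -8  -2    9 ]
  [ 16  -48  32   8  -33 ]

r1 -> 1/2·r1
  [  1   -3   2  1/2   -2 ]
  [ -4   12  -8   -2    9 ]
  [ 16  -48  32    8  -33 ]
r2 -> r2 + 4·r1
  [  1   -3   2  1/2   -2 ]
  [  0    0   0    0    1 ]
  [ 16  -48  32    8  -33 ]
r3 -> r3 − 16·r1
  [ 1  -3  2  1/2  -2 ]
  [ 0   0  0    0   1 ]
  [ 0   0  0    0  -1 ]
r3 -> r3 + r2
  [ 1  -3  2  1/2  -2 ]
  [ 0   0  0    0   1 ]
  [ 0   0  0    0   0 ]
r1 -> r1 + 2·r2
  [ 1  -3  2  1/2  0 ]
  [ 0   0  0    0  1 ]
  [ 0   0  0    0  0 ]

[[1, -3, 2, 1/2, 0], [0, 0, 0, 0, 1], [0, 0, 0, 0, 0]]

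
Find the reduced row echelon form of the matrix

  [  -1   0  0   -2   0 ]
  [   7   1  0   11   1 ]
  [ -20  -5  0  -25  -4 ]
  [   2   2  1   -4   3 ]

R1 ← -1·R1
  [   1   0  0    2   0 ]
  [   7   1  0   11   1 ]
  [ -20  -5  0  -25  -4 ]
  [   2   2  1   -4   3 ]
R2 ← R2 − 7·R1
  [   1   0  0    2   0 ]
  [   0   1  0   -3   1 ]
  [ -20  -5  0  -25  -4 ]
  [   2   2  1   -4   3 ]
R3 ← R3 + 20·R1
  [ 1   0  0   2   0 ]
  [ 0   1  0  -3   1 ]
  [ 0  -5  0  15  -4 ]
  [ 2   2  1  -4   3 ]
R4 ← R4 − 2·R1
  [ 1   0  0   2   0 ]
  [ 0   1  0  -3   1 ]
  [ 0  -5  0  15  -4 ]
  [ 0   2  1  -8   3 ]
R3 ← R3 + 5·R2
  [ 1  0  0   2  0 ]
  [ 0  1  0  -3  1 ]
  [ 0  0  0   0  1 ]
  [ 0  2  1  -8  3 ]
R4 ← R4 − 2·R2
  [ 1  0  0   2  0 ]
  [ 0  1  0  -3  1 ]
  [ 0  0  0   0  1 ]
  [ 0  0  1  -2  1 ]
R3 <-> R4
  [ 1  0  0   2  0 ]
  [ 0  1  0  -3  1 ]
  [ 0  0  1  -2  1 ]
  [ 0  0  0   0  1 ]
R3 ← R3 − R4
  [ 1  0  0   2  0 ]
  [ 0  1  0  -3  1 ]
  [ 0  0  1  -2  0 ]
  [ 0  0  0   0  1 ]
R2 ← R2 − R4
  [ 1  0  0   2  0 ]
  [ 0  1  0  -3  0 ]
  [ 0  0  1  -2  0 ]
  [ 0  0  0   0  1 ]

[[1, 0, 0, 2, 0], [0, 1, 0, -3, 0], [0, 0, 1, -2, 0], [0, 0, 0, 0, 1]]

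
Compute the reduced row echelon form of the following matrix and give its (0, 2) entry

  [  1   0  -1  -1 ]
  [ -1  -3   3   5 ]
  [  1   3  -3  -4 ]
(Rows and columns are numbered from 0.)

r2 → r2 + r1
  [ 1   0  -1  -1 ]
  [ 0  -3   2   4 ]
  [ 1   3  -3  -4 ]
r3 → r3 − r1
  [ 1   0  -1  -1 ]
  [ 0  -3   2   4 ]
  [ 0   3  -2  -3 ]
r2 → -1/3·r2
  [ 1  0    -1    -1 ]
  [ 0  1  -2/3  -4/3 ]
  [ 0  3    -2    -3 ]
r3 → r3 − 3·r2
  [ 1  0    -1    -1 ]
  [ 0  1  -2/3  -4/3 ]
  [ 0  0     0     1 ]
r2 → r2 + 4/3·r3
  [ 1  0    -1  -1 ]
  [ 0  1  -2/3   0 ]
  [ 0  0     0   1 ]
r1 → r1 + r3
  [ 1  0    -1  0 ]
  [ 0  1  -2/3  0 ]
  [ 0  0     0  1 ]

-1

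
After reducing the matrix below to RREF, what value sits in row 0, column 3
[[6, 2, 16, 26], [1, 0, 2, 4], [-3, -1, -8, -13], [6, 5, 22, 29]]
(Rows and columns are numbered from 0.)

4

Multiply R1 by 1/6.
  [  1  1/3  8/3  13/3 ]
  [  1    0    2     4 ]
  [ -3   -1   -8   -13 ]
  [  6    5   22    29 ]
Subtract R1 from R2.
  [  1   1/3   8/3  13/3 ]
  [  0  -1/3  -2/3  -1/3 ]
  [ -3    -1    -8   -13 ]
  [  6     5    22    29 ]
Add 3 times R1 to R3.
  [ 1   1/3   8/3  13/3 ]
  [ 0  -1/3  -2/3  -1/3 ]
  [ 0     0     0     0 ]
  [ 6     5    22    29 ]
Subtract 6 times R1 from R4.
  [ 1   1/3   8/3  13/3 ]
  [ 0  -1/3  -2/3  -1/3 ]
  [ 0     0     0     0 ]
  [ 0     3     6     3 ]
Multiply R2 by -3.
  [ 1  1/3  8/3  13/3 ]
  [ 0    1    2     1 ]
  [ 0    0    0     0 ]
  [ 0    3    6     3 ]
Subtract 3 times R2 from R4.
  [ 1  1/3  8/3  13/3 ]
  [ 0    1    2     1 ]
  [ 0    0    0     0 ]
  [ 0    0    0     0 ]
Subtract 1/3 times R2 from R1.
  [ 1  0  2  4 ]
  [ 0  1  2  1 ]
  [ 0  0  0  0 ]
  [ 0  0  0  0 ]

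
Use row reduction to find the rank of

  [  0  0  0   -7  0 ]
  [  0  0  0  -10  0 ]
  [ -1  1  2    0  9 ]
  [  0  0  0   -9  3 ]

r1 <=> r3
  [ -1  1  2    0  9 ]
  [  0  0  0  -10  0 ]
  [  0  0  0   -7  0 ]
  [  0  0  0   -9  3 ]
r1 ← -1·r1
  [ 1  -1  -2    0  -9 ]
  [ 0   0   0  -10   0 ]
  [ 0   0   0   -7   0 ]
  [ 0   0   0   -9   3 ]
r2 ← -1/10·r2
  [ 1  -1  -2   0  -9 ]
  [ 0   0   0   1   0 ]
  [ 0   0   0  -7   0 ]
  [ 0   0   0  -9   3 ]
r3 ← r3 + 7·r2
  [ 1  -1  -2   0  -9 ]
  [ 0   0   0   1   0 ]
  [ 0   0   0   0   0 ]
  [ 0   0   0  -9   3 ]
r4 ← r4 + 9·r2
  [ 1  -1  -2  0  -9 ]
  [ 0   0   0  1   0 ]
  [ 0   0   0  0   0 ]
  [ 0   0   0  0   3 ]
r3 <=> r4
  [ 1  -1  -2  0  -9 ]
  [ 0   0   0  1   0 ]
  [ 0   0   0  0   3 ]
  [ 0   0   0  0   0 ]
r3 ← 1/3·r3
  [ 1  -1  -2  0  -9 ]
  [ 0   0   0  1   0 ]
  [ 0   0   0  0   1 ]
  [ 0   0   0  0   0 ]
r1 ← r1 + 9·r3
  [ 1  -1  -2  0  0 ]
  [ 0   0   0  1  0 ]
  [ 0   0   0  0  1 ]
  [ 0   0   0  0  0 ]
The reduced form has 3 nonzero rows.

rank = 3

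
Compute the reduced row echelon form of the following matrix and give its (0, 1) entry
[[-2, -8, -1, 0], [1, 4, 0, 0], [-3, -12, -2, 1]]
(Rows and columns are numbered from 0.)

ρ1 → -1/2·ρ1
ρ2 → ρ2 − ρ1
ρ3 → ρ3 + 3·ρ1
ρ2 → -2·ρ2
ρ3 → ρ3 + 1/2·ρ2
ρ1 → ρ1 − 1/2·ρ2

4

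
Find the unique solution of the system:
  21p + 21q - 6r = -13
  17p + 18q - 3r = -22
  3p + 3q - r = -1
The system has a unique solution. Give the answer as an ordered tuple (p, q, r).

Form the augmented matrix and row-reduce:
  [ 21  21  -6  |  -13 ]
  [ 17  18  -3  |  -22 ]
  [  3   3  -1  |   -1 ]
Multiply R1 by 1/21.
  [  1   1  -2/7  |  -13/21 ]
  [ 17  18    -3  |     -22 ]
  [  3   3    -1  |      -1 ]
Subtract 17 times R1 from R2.
  [ 1  1  -2/7  |   -13/21 ]
  [ 0  1  13/7  |  -241/21 ]
  [ 3  3    -1  |       -1 ]
Subtract 3 times R1 from R3.
  [ 1  1  -2/7  |   -13/21 ]
  [ 0  1  13/7  |  -241/21 ]
  [ 0  0  -1/7  |      6/7 ]
Multiply R3 by -7.
  [ 1  1  -2/7  |   -13/21 ]
  [ 0  1  13/7  |  -241/21 ]
  [ 0  0     1  |       -6 ]
Subtract 13/7 times R3 from R2.
  [ 1  1  -2/7  |  -13/21 ]
  [ 0  1     0  |    -1/3 ]
  [ 0  0     1  |      -6 ]
Add 2/7 times R3 to R1.
  [ 1  1  0  |  -7/3 ]
  [ 0  1  0  |  -1/3 ]
  [ 0  0  1  |    -6 ]
Subtract R2 from R1.
  [ 1  0  0  |    -2 ]
  [ 0  1  0  |  -1/3 ]
  [ 0  0  1  |    -6 ]
Reading off the last column: p = -2, q = -1/3, r = -6.

(-2, -1/3, -6)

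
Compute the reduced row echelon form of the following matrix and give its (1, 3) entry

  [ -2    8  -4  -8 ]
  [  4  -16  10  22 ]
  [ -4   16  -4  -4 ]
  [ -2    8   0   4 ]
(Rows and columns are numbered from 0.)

R1 → -1/2·R1
  [  1   -4   2   4 ]
  [  4  -16  10  22 ]
  [ -4   16  -4  -4 ]
  [ -2    8   0   4 ]
R2 → R2 − 4·R1
  [  1  -4   2   4 ]
  [  0   0   2   6 ]
  [ -4  16  -4  -4 ]
  [ -2   8   0   4 ]
R3 → R3 + 4·R1
  [  1  -4  2   4 ]
  [  0   0  2   6 ]
  [  0   0  4  12 ]
  [ -2   8  0   4 ]
R4 → R4 + 2·R1
  [ 1  -4  2   4 ]
  [ 0   0  2   6 ]
  [ 0   0  4  12 ]
  [ 0   0  4  12 ]
R2 → 1/2·R2
  [ 1  -4  2   4 ]
  [ 0   0  1   3 ]
  [ 0   0  4  12 ]
  [ 0   0  4  12 ]
R3 → R3 − 4·R2
  [ 1  -4  2   4 ]
  [ 0   0  1   3 ]
  [ 0   0  0   0 ]
  [ 0   0  4  12 ]
R4 → R4 − 4·R2
  [ 1  -4  2  4 ]
  [ 0   0  1  3 ]
  [ 0   0  0  0 ]
  [ 0   0  0  0 ]
R1 → R1 − 2·R2
  [ 1  -4  0  -2 ]
  [ 0   0  1   3 ]
  [ 0   0  0   0 ]
  [ 0   0  0   0 ]

3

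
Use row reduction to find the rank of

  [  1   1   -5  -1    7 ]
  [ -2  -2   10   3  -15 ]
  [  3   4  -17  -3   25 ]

R2 → R2 + 2·R1
  [ 1  1   -5  -1   7 ]
  [ 0  0    0   1  -1 ]
  [ 3  4  -17  -3  25 ]
R3 → R3 − 3·R1
  [ 1  1  -5  -1   7 ]
  [ 0  0   0   1  -1 ]
  [ 0  1  -2   0   4 ]
R2 ↔ R3
  [ 1  1  -5  -1   7 ]
  [ 0  1  -2   0   4 ]
  [ 0  0   0   1  -1 ]
R1 → R1 + R3
  [ 1  1  -5  0   6 ]
  [ 0  1  -2  0   4 ]
  [ 0  0   0  1  -1 ]
R1 → R1 − R2
  [ 1  0  -3  0   2 ]
  [ 0  1  -2  0   4 ]
  [ 0  0   0  1  -1 ]
The reduced form has 3 nonzero rows.

rank = 3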